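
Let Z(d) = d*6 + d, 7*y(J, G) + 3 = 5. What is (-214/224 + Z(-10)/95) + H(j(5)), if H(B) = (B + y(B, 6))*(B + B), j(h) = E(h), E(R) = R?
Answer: 108879/2128 ≈ 51.165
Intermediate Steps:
j(h) = h
y(J, G) = 2/7 (y(J, G) = -3/7 + (1/7)*5 = -3/7 + 5/7 = 2/7)
Z(d) = 7*d (Z(d) = 6*d + d = 7*d)
H(B) = 2*B*(2/7 + B) (H(B) = (B + 2/7)*(B + B) = (2/7 + B)*(2*B) = 2*B*(2/7 + B))
(-214/224 + Z(-10)/95) + H(j(5)) = (-214/224 + (7*(-10))/95) + (2/7)*5*(2 + 7*5) = (-214*1/224 - 70*1/95) + (2/7)*5*(2 + 35) = (-107/112 - 14/19) + (2/7)*5*37 = -3601/2128 + 370/7 = 108879/2128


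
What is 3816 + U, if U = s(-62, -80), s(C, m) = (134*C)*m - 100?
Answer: 668356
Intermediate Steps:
s(C, m) = -100 + 134*C*m (s(C, m) = 134*C*m - 100 = -100 + 134*C*m)
U = 664540 (U = -100 + 134*(-62)*(-80) = -100 + 664640 = 664540)
3816 + U = 3816 + 664540 = 668356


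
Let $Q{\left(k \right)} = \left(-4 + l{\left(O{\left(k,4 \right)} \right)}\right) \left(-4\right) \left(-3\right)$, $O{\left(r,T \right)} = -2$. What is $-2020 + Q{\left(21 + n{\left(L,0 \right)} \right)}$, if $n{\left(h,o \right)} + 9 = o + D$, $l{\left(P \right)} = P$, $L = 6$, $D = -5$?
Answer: $-2092$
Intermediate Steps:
$n{\left(h,o \right)} = -14 + o$ ($n{\left(h,o \right)} = -9 + \left(o - 5\right) = -9 + \left(-5 + o\right) = -14 + o$)
$Q{\left(k \right)} = -72$ ($Q{\left(k \right)} = \left(-4 - 2\right) \left(-4\right) \left(-3\right) = \left(-6\right) \left(-4\right) \left(-3\right) = 24 \left(-3\right) = -72$)
$-2020 + Q{\left(21 + n{\left(L,0 \right)} \right)} = -2020 - 72 = -2092$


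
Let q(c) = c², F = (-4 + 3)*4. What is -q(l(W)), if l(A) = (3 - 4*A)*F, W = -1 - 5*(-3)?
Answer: -44944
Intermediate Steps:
F = -4 (F = -1*4 = -4)
W = 14 (W = -1 + 15 = 14)
l(A) = -12 + 16*A (l(A) = (3 - 4*A)*(-4) = -12 + 16*A)
-q(l(W)) = -(-12 + 16*14)² = -(-12 + 224)² = -1*212² = -1*44944 = -44944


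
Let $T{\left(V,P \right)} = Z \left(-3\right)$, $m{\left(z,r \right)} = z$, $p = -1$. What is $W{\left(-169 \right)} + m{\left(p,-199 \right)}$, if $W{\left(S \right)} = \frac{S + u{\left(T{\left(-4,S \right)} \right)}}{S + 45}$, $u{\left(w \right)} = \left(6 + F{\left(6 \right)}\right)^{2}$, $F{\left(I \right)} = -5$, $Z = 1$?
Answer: $\frac{11}{31} \approx 0.35484$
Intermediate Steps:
$T{\left(V,P \right)} = -3$ ($T{\left(V,P \right)} = 1 \left(-3\right) = -3$)
$u{\left(w \right)} = 1$ ($u{\left(w \right)} = \left(6 - 5\right)^{2} = 1^{2} = 1$)
$W{\left(S \right)} = \frac{1 + S}{45 + S}$ ($W{\left(S \right)} = \frac{S + 1}{S + 45} = \frac{1 + S}{45 + S}$)
$W{\left(-169 \right)} + m{\left(p,-199 \right)} = \frac{1 - 169}{45 - 169} - 1 = \frac{1}{-124} \left(-168\right) - 1 = \left(- \frac{1}{124}\right) \left(-168\right) - 1 = \frac{42}{31} - 1 = \frac{11}{31}$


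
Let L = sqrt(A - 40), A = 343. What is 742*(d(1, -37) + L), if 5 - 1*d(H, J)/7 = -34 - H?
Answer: 207760 + 742*sqrt(303) ≈ 2.2068e+5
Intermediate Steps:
d(H, J) = 273 + 7*H (d(H, J) = 35 - 7*(-34 - H) = 35 + (238 + 7*H) = 273 + 7*H)
L = sqrt(303) (L = sqrt(343 - 40) = sqrt(303) ≈ 17.407)
742*(d(1, -37) + L) = 742*((273 + 7*1) + sqrt(303)) = 742*((273 + 7) + sqrt(303)) = 742*(280 + sqrt(303)) = 207760 + 742*sqrt(303)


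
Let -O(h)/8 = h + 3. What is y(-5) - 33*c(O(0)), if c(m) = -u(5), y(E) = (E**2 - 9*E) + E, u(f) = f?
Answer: 230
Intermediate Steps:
O(h) = -24 - 8*h (O(h) = -8*(h + 3) = -8*(3 + h) = -24 - 8*h)
y(E) = E**2 - 8*E
c(m) = -5 (c(m) = -1*5 = -5)
y(-5) - 33*c(O(0)) = -5*(-8 - 5) - 33*(-5) = -5*(-13) + 165 = 65 + 165 = 230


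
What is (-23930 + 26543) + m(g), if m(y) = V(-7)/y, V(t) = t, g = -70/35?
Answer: 5233/2 ≈ 2616.5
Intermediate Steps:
g = -2 (g = -70*1/35 = -2)
m(y) = -7/y
(-23930 + 26543) + m(g) = (-23930 + 26543) - 7/(-2) = 2613 - 7*(-1/2) = 2613 + 7/2 = 5233/2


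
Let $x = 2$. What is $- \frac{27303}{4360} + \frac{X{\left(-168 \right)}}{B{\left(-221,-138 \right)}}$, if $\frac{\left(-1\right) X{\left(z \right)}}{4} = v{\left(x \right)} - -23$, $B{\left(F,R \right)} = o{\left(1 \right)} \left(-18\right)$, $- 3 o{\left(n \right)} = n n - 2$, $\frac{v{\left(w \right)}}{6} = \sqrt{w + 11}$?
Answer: $\frac{118651}{13080} + 4 \sqrt{13} \approx 23.493$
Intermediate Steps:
$v{\left(w \right)} = 6 \sqrt{11 + w}$ ($v{\left(w \right)} = 6 \sqrt{w + 11} = 6 \sqrt{11 + w}$)
$o{\left(n \right)} = \frac{2}{3} - \frac{n^{2}}{3}$ ($o{\left(n \right)} = - \frac{n n - 2}{3} = - \frac{n^{2} - 2}{3} = - \frac{-2 + n^{2}}{3} = \frac{2}{3} - \frac{n^{2}}{3}$)
$B{\left(F,R \right)} = -6$ ($B{\left(F,R \right)} = \left(\frac{2}{3} - \frac{1^{2}}{3}\right) \left(-18\right) = \left(\frac{2}{3} - \frac{1}{3}\right) \left(-18\right) = \frac{1}{3} \left(-18\right) = -6$)
$X{\left(z \right)} = -92 - 24 \sqrt{13}$ ($X{\left(z \right)} = - 4 \left(6 \sqrt{11 + 2} - -23\right) = - 4 \left(6 \sqrt{13} + 23\right) = - 4 \left(23 + 6 \sqrt{13}\right) = -92 - 24 \sqrt{13}$)
$- \frac{27303}{4360} + \frac{X{\left(-168 \right)}}{B{\left(-221,-138 \right)}} = - \frac{27303}{4360} + \frac{-92 - 24 \sqrt{13}}{-6} = \left(-27303\right) \frac{1}{4360} + \left(-92 - 24 \sqrt{13}\right) \left(- \frac{1}{6}\right) = - \frac{27303}{4360} + \left(\frac{46}{3} + 4 \sqrt{13}\right) = \frac{118651}{13080} + 4 \sqrt{13}$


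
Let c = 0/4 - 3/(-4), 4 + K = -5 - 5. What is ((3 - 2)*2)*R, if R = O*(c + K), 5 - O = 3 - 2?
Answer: -106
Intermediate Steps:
K = -14 (K = -4 + (-5 - 5) = -4 - 10 = -14)
c = ¾ (c = 0*(¼) - 3*(-¼) = 0 + ¾ = ¾ ≈ 0.75000)
O = 4 (O = 5 - (3 - 2) = 5 - 1*1 = 5 - 1 = 4)
R = -53 (R = 4*(¾ - 14) = 4*(-53/4) = -53)
((3 - 2)*2)*R = ((3 - 2)*2)*(-53) = (1*2)*(-53) = 2*(-53) = -106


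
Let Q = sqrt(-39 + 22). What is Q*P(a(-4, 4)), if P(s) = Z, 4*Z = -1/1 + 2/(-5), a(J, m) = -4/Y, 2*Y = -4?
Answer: -7*I*sqrt(17)/20 ≈ -1.4431*I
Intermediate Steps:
Y = -2 (Y = (1/2)*(-4) = -2)
a(J, m) = 2 (a(J, m) = -4/(-2) = -4*(-1/2) = 2)
Z = -7/20 (Z = (-1/1 + 2/(-5))/4 = (-1*1 + 2*(-1/5))/4 = (-1 - 2/5)/4 = (1/4)*(-7/5) = -7/20 ≈ -0.35000)
P(s) = -7/20
Q = I*sqrt(17) (Q = sqrt(-17) = I*sqrt(17) ≈ 4.1231*I)
Q*P(a(-4, 4)) = (I*sqrt(17))*(-7/20) = -7*I*sqrt(17)/20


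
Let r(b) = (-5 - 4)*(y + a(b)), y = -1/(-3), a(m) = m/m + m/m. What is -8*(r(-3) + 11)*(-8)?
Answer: -640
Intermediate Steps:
a(m) = 2 (a(m) = 1 + 1 = 2)
y = 1/3 (y = -1*(-1/3) = 1/3 ≈ 0.33333)
r(b) = -21 (r(b) = (-5 - 4)*(1/3 + 2) = -9*7/3 = -21)
-8*(r(-3) + 11)*(-8) = -8*(-21 + 11)*(-8) = -(-80)*(-8) = -8*80 = -640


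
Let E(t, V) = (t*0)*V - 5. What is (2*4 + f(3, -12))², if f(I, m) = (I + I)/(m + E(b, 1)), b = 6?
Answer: 16900/289 ≈ 58.478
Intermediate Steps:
E(t, V) = -5 (E(t, V) = 0*V - 5 = 0 - 5 = -5)
f(I, m) = 2*I/(-5 + m) (f(I, m) = (I + I)/(m - 5) = (2*I)/(-5 + m) = 2*I/(-5 + m))
(2*4 + f(3, -12))² = (2*4 + 2*3/(-5 - 12))² = (8 + 2*3/(-17))² = (8 + 2*3*(-1/17))² = (8 - 6/17)² = (130/17)² = 16900/289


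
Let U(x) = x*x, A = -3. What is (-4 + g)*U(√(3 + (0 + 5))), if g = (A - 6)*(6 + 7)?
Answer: -968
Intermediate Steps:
g = -117 (g = (-3 - 6)*(6 + 7) = -9*13 = -117)
U(x) = x²
(-4 + g)*U(√(3 + (0 + 5))) = (-4 - 117)*(√(3 + (0 + 5)))² = -121*(√(3 + 5))² = -121*(√8)² = -121*(2*√2)² = -121*8 = -968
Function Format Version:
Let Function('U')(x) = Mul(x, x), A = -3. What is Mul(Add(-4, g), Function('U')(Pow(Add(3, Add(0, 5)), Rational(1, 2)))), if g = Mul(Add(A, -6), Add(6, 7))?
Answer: -968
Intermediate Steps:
g = -117 (g = Mul(Add(-3, -6), Add(6, 7)) = Mul(-9, 13) = -117)
Function('U')(x) = Pow(x, 2)
Mul(Add(-4, g), Function('U')(Pow(Add(3, Add(0, 5)), Rational(1, 2)))) = Mul(Add(-4, -117), Pow(Pow(Add(3, Add(0, 5)), Rational(1, 2)), 2)) = Mul(-121, Pow(Pow(Add(3, 5), Rational(1, 2)), 2)) = Mul(-121, Pow(Pow(8, Rational(1, 2)), 2)) = Mul(-121, Pow(Mul(2, Pow(2, Rational(1, 2))), 2)) = Mul(-121, 8) = -968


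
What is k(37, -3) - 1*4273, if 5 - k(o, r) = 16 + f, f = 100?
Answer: -4384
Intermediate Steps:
k(o, r) = -111 (k(o, r) = 5 - (16 + 100) = 5 - 1*116 = 5 - 116 = -111)
k(37, -3) - 1*4273 = -111 - 1*4273 = -111 - 4273 = -4384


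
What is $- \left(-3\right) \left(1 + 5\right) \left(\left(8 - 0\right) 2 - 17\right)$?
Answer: $-18$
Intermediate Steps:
$- \left(-3\right) \left(1 + 5\right) \left(\left(8 - 0\right) 2 - 17\right) = - \left(-3\right) 6 \left(\left(8 + 0\right) 2 - 17\right) = \left(-1\right) \left(-18\right) \left(8 \cdot 2 - 17\right) = 18 \left(16 - 17\right) = 18 \left(-1\right) = -18$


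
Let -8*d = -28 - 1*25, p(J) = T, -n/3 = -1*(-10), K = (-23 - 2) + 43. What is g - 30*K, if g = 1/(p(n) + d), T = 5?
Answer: -50212/93 ≈ -539.91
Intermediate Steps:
K = 18 (K = -25 + 43 = 18)
n = -30 (n = -(-3)*(-10) = -3*10 = -30)
p(J) = 5
d = 53/8 (d = -(-28 - 1*25)/8 = -(-28 - 25)/8 = -1/8*(-53) = 53/8 ≈ 6.6250)
g = 8/93 (g = 1/(5 + 53/8) = 1/(93/8) = 8/93 ≈ 0.086022)
g - 30*K = 8/93 - 30*18 = 8/93 - 540 = -50212/93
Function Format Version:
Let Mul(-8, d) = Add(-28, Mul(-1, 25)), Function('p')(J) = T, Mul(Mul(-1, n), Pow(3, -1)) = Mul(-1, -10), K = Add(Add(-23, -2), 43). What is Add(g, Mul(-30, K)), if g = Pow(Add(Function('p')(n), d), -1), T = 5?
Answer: Rational(-50212, 93) ≈ -539.91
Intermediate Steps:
K = 18 (K = Add(-25, 43) = 18)
n = -30 (n = Mul(-3, Mul(-1, -10)) = Mul(-3, 10) = -30)
Function('p')(J) = 5
d = Rational(53, 8) (d = Mul(Rational(-1, 8), Add(-28, Mul(-1, 25))) = Mul(Rational(-1, 8), Add(-28, -25)) = Mul(Rational(-1, 8), -53) = Rational(53, 8) ≈ 6.6250)
g = Rational(8, 93) (g = Pow(Add(5, Rational(53, 8)), -1) = Pow(Rational(93, 8), -1) = Rational(8, 93) ≈ 0.086022)
Add(g, Mul(-30, K)) = Add(Rational(8, 93), Mul(-30, 18)) = Add(Rational(8, 93), -540) = Rational(-50212, 93)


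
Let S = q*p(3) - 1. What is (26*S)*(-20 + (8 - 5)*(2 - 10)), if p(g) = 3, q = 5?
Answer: -16016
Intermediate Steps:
S = 14 (S = 5*3 - 1 = 15 - 1 = 14)
(26*S)*(-20 + (8 - 5)*(2 - 10)) = (26*14)*(-20 + (8 - 5)*(2 - 10)) = 364*(-20 + 3*(-8)) = 364*(-20 - 24) = 364*(-44) = -16016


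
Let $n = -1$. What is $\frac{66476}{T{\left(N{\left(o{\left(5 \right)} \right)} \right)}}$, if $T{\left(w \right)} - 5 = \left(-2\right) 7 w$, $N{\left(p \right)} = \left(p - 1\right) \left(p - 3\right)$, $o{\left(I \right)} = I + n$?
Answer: $- \frac{66476}{37} \approx -1796.6$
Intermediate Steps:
$o{\left(I \right)} = -1 + I$ ($o{\left(I \right)} = I - 1 = -1 + I$)
$N{\left(p \right)} = \left(-1 + p\right) \left(-3 + p\right)$
$T{\left(w \right)} = 5 - 14 w$ ($T{\left(w \right)} = 5 + \left(-2\right) 7 w = 5 - 14 w$)
$\frac{66476}{T{\left(N{\left(o{\left(5 \right)} \right)} \right)}} = \frac{66476}{5 - 14 \left(3 + \left(-1 + 5\right)^{2} - 4 \left(-1 + 5\right)\right)} = \frac{66476}{5 - 14 \left(3 + 4^{2} - 16\right)} = \frac{66476}{5 - 14 \left(3 + 16 - 16\right)} = \frac{66476}{5 - 42} = \frac{66476}{-37} = 66476 \left(- \frac{1}{37}\right) = - \frac{66476}{37}$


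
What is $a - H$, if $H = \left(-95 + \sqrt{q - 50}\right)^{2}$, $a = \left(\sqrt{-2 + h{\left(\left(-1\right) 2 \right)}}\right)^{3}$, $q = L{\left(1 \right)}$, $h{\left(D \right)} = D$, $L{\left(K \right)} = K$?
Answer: $-8976 + 1322 i \approx -8976.0 + 1322.0 i$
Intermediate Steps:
$q = 1$
$a = - 8 i$ ($a = \left(\sqrt{-2 - 2}\right)^{3} = \left(\sqrt{-4}\right)^{3} = \left(2 i\right)^{3} = - 8 i \approx - 8.0 i$)
$H = \left(-95 + 7 i\right)^{2}$ ($H = \left(-95 + \sqrt{1 - 50}\right)^{2} = \left(-95 + \sqrt{-49}\right)^{2} = \left(-95 + 7 i\right)^{2} \approx 8976.0 - 1330.0 i$)
$a - H = - 8 i - \left(8976 - 1330 i\right) = -8976 + 1322 i$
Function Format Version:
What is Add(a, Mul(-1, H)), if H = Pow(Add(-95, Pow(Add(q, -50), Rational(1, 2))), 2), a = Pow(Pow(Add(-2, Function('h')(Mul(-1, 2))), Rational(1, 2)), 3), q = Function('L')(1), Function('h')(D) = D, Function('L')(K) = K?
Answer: Add(-8976, Mul(1322, I)) ≈ Add(-8976.0, Mul(1322.0, I))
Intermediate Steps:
q = 1
a = Mul(-8, I) (a = Pow(Pow(Add(-2, Mul(-1, 2)), Rational(1, 2)), 3) = Pow(Pow(Add(-2, -2), Rational(1, 2)), 3) = Pow(Pow(-4, Rational(1, 2)), 3) = Pow(Mul(2, I), 3) = Mul(-8, I) ≈ Mul(-8.0000, I))
H = Pow(Add(-95, Mul(7, I)), 2) (H = Pow(Add(-95, Pow(Add(1, -50), Rational(1, 2))), 2) = Pow(Add(-95, Pow(-49, Rational(1, 2))), 2) = Pow(Add(-95, Mul(7, I)), 2) ≈ Add(8976.0, Mul(-1330.0, I)))
Add(a, Mul(-1, H)) = Add(Mul(-8, I), Mul(-1, Add(8976, Mul(-1330, I)))) = Add(Mul(-8, I), Add(-8976, Mul(1330, I))) = Add(-8976, Mul(1322, I))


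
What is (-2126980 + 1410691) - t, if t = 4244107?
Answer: -4960396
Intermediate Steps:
(-2126980 + 1410691) - t = (-2126980 + 1410691) - 1*4244107 = -716289 - 4244107 = -4960396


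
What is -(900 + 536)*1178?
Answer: -1691608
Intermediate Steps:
-(900 + 536)*1178 = -1436*1178 = -1*1691608 = -1691608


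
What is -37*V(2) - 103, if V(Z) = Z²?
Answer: -251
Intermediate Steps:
-37*V(2) - 103 = -37*2² - 103 = -37*4 - 103 = -148 - 103 = -251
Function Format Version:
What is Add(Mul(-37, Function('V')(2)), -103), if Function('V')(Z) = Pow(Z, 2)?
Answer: -251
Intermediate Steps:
Add(Mul(-37, Function('V')(2)), -103) = Add(Mul(-37, Pow(2, 2)), -103) = Add(Mul(-37, 4), -103) = Add(-148, -103) = -251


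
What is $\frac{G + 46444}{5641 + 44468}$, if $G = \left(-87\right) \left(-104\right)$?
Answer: $\frac{55492}{50109} \approx 1.1074$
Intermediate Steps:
$G = 9048$
$\frac{G + 46444}{5641 + 44468} = \frac{9048 + 46444}{5641 + 44468} = \frac{55492}{50109}$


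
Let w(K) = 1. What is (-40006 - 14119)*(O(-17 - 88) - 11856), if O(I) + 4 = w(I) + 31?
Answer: 640190500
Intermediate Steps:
O(I) = 28 (O(I) = -4 + (1 + 31) = -4 + 32 = 28)
(-40006 - 14119)*(O(-17 - 88) - 11856) = (-40006 - 14119)*(28 - 11856) = -54125*(-11828) = 640190500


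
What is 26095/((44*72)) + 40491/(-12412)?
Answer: 48903913/9830304 ≈ 4.9748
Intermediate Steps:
26095/((44*72)) + 40491/(-12412) = 26095/3168 + 40491*(-1/12412) = 26095*(1/3168) - 40491/12412 = 26095/3168 - 40491/12412 = 48903913/9830304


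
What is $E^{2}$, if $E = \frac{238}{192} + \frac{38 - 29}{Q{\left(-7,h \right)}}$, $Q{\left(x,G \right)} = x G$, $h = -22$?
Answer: $\frac{92064025}{54641664} \approx 1.6849$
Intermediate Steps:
$Q{\left(x,G \right)} = G x$
$E = \frac{9595}{7392}$ ($E = \frac{238}{192} + \frac{38 - 29}{\left(-22\right) \left(-7\right)} = 238 \cdot \frac{1}{192} + \frac{9}{154} = \frac{119}{96} + 9 \cdot \frac{1}{154} = \frac{119}{96} + \frac{9}{154} = \frac{9595}{7392} \approx 1.298$)
$E^{2} = \left(\frac{9595}{7392}\right)^{2} = \frac{92064025}{54641664}$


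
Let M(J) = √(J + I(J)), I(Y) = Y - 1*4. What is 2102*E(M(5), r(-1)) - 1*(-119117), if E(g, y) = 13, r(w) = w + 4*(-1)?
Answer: 146443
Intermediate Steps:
I(Y) = -4 + Y (I(Y) = Y - 4 = -4 + Y)
M(J) = √(-4 + 2*J) (M(J) = √(J + (-4 + J)) = √(-4 + 2*J))
r(w) = -4 + w (r(w) = w - 4 = -4 + w)
2102*E(M(5), r(-1)) - 1*(-119117) = 2102*13 - 1*(-119117) = 27326 + 119117 = 146443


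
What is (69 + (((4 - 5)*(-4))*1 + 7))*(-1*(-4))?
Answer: 320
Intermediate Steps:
(69 + (((4 - 5)*(-4))*1 + 7))*(-1*(-4)) = (69 + (-1*(-4)*1 + 7))*4 = (69 + (4*1 + 7))*4 = (69 + (4 + 7))*4 = (69 + 11)*4 = 80*4 = 320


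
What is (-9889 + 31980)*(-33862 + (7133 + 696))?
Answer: -575095003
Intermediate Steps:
(-9889 + 31980)*(-33862 + (7133 + 696)) = 22091*(-33862 + 7829) = 22091*(-26033) = -575095003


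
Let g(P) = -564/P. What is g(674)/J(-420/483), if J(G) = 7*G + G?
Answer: 3243/26960 ≈ 0.12029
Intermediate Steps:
J(G) = 8*G
g(674)/J(-420/483) = (-564/674)/((8*(-420/483))) = (-564*1/674)/((8*(-420*1/483))) = -282/(337*(8*(-20/23))) = -282/(337*(-160/23)) = -282/337*(-23/160) = 3243/26960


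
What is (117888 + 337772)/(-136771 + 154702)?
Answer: 455660/17931 ≈ 25.412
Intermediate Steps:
(117888 + 337772)/(-136771 + 154702) = 455660/17931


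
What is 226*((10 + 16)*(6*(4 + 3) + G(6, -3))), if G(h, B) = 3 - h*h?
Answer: 52884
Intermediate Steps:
G(h, B) = 3 - h**2
226*((10 + 16)*(6*(4 + 3) + G(6, -3))) = 226*((10 + 16)*(6*(4 + 3) + (3 - 1*6**2))) = 226*(26*(6*7 + (3 - 1*36))) = 226*(26*(42 + (3 - 36))) = 226*(26*(42 - 33)) = 226*(26*9) = 226*234 = 52884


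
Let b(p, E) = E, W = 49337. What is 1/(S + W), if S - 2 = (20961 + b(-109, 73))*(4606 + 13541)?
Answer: 1/381753337 ≈ 2.6195e-9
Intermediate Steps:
S = 381704000 (S = 2 + (20961 + 73)*(4606 + 13541) = 2 + 21034*18147 = 2 + 381703998 = 381704000)
1/(S + W) = 1/(381704000 + 49337) = 1/381753337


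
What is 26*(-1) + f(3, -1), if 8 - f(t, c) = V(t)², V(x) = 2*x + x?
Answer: -99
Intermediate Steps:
V(x) = 3*x
f(t, c) = 8 - 9*t² (f(t, c) = 8 - (3*t)² = 8 - 9*t²)
26*(-1) + f(3, -1) = 26*(-1) + (8 - 9*3²) = -26 + (8 - 9*9) = -26 + (8 - 81) = -26 - 73 = -99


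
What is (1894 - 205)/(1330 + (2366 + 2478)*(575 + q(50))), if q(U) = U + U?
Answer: 3/5810 ≈ 0.00051635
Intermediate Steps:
q(U) = 2*U
(1894 - 205)/(1330 + (2366 + 2478)*(575 + q(50))) = (1894 - 205)/(1330 + (2366 + 2478)*(575 + 2*50)) = 1689/(1330 + 4844*(575 + 100)) = 1689/(1330 + 4844*675) = 1689/(1330 + 3269700) = 1689/3271030 = 1689*(1/3271030) = 3/5810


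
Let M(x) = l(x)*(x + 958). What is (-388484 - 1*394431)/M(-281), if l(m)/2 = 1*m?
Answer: 782915/380474 ≈ 2.0577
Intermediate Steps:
l(m) = 2*m (l(m) = 2*(1*m) = 2*m)
M(x) = 2*x*(958 + x) (M(x) = (2*x)*(x + 958) = (2*x)*(958 + x) = 2*x*(958 + x))
(-388484 - 1*394431)/M(-281) = (-388484 - 1*394431)/((2*(-281)*(958 - 281))) = (-388484 - 394431)/((2*(-281)*677)) = -782915/(-380474) = -782915*(-1/380474) = 782915/380474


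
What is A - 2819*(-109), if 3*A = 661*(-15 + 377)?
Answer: 1161095/3 ≈ 3.8703e+5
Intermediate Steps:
A = 239282/3 (A = (661*(-15 + 377))/3 = (661*362)/3 = (⅓)*239282 = 239282/3 ≈ 79761.)
A - 2819*(-109) = 239282/3 - 2819*(-109) = 239282/3 + 307271 = 1161095/3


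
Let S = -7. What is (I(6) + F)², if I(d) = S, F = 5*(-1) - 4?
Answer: 256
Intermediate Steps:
F = -9 (F = -5 - 4 = -9)
I(d) = -7
(I(6) + F)² = (-7 - 9)² = (-16)² = 256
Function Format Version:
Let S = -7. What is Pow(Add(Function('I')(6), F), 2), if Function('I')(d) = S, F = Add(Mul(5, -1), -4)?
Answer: 256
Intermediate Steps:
F = -9 (F = Add(-5, -4) = -9)
Function('I')(d) = -7
Pow(Add(Function('I')(6), F), 2) = Pow(Add(-7, -9), 2) = Pow(-16, 2) = 256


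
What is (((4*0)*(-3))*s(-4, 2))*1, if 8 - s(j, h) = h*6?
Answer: 0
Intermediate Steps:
s(j, h) = 8 - 6*h (s(j, h) = 8 - h*6 = 8 - 6*h)
(((4*0)*(-3))*s(-4, 2))*1 = (((4*0)*(-3))*(8 - 6*2))*1 = ((0*(-3))*(8 - 12))*1 = (0*(-4))*1 = 0*1 = 0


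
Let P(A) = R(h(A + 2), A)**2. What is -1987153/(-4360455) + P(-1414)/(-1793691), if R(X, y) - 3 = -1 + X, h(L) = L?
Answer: -189062301251/289678107015 ≈ -0.65266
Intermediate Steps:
R(X, y) = 2 + X (R(X, y) = 3 + (-1 + X) = 2 + X)
P(A) = (4 + A)**2 (P(A) = (2 + (A + 2))**2 = (2 + (2 + A))**2 = (4 + A)**2)
-1987153/(-4360455) + P(-1414)/(-1793691) = -1987153/(-4360455) + (4 - 1414)**2/(-1793691) = -1987153*(-1/4360455) + (-1410)**2*(-1/1793691) = 1987153/4360455 + 1988100*(-1/1793691) = 1987153/4360455 - 220900/199299 = -189062301251/289678107015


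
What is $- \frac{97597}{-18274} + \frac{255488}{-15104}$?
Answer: $- \frac{12479229}{1078166} \approx -11.574$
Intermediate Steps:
$- \frac{97597}{-18274} + \frac{255488}{-15104} = \left(-97597\right) \left(- \frac{1}{18274}\right) + 255488 \left(- \frac{1}{15104}\right) = \frac{97597}{18274} - \frac{998}{59} = - \frac{12479229}{1078166}$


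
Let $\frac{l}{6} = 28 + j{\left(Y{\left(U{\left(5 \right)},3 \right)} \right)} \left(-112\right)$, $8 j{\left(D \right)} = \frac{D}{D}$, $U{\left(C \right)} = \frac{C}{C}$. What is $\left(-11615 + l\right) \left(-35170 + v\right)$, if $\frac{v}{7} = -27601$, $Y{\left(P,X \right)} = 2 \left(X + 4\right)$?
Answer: $2633415187$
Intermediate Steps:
$U{\left(C \right)} = 1$
$Y{\left(P,X \right)} = 8 + 2 X$ ($Y{\left(P,X \right)} = 2 \left(4 + X\right) = 8 + 2 X$)
$j{\left(D \right)} = \frac{1}{8}$ ($j{\left(D \right)} = \frac{D \frac{1}{D}}{8} = \frac{1}{8} \cdot 1 = \frac{1}{8}$)
$l = 84$ ($l = 6 \left(28 + \frac{1}{8} \left(-112\right)\right) = 6 \left(28 - 14\right) = 6 \cdot 14 = 84$)
$v = -193207$ ($v = 7 \left(-27601\right) = -193207$)
$\left(-11615 + l\right) \left(-35170 + v\right) = \left(-11615 + 84\right) \left(-35170 - 193207\right) = \left(-11531\right) \left(-228377\right) = 2633415187$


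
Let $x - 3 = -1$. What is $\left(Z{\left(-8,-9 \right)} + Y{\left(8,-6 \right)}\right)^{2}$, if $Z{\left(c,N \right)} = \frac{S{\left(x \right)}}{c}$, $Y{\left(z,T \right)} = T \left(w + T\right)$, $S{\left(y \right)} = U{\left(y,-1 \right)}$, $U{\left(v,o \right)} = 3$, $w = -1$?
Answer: $\frac{110889}{64} \approx 1732.6$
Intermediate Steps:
$x = 2$ ($x = 3 - 1 = 2$)
$S{\left(y \right)} = 3$
$Y{\left(z,T \right)} = T \left(-1 + T\right)$
$Z{\left(c,N \right)} = \frac{3}{c}$
$\left(Z{\left(-8,-9 \right)} + Y{\left(8,-6 \right)}\right)^{2} = \left(\frac{3}{-8} - 6 \left(-1 - 6\right)\right)^{2} = \left(3 \left(- \frac{1}{8}\right) - -42\right)^{2} = \left(- \frac{3}{8} + 42\right)^{2} = \left(\frac{333}{8}\right)^{2} = \frac{110889}{64}$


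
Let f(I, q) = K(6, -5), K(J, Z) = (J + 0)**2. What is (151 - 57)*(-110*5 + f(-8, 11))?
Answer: -48316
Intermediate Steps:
K(J, Z) = J**2
f(I, q) = 36 (f(I, q) = 6**2 = 36)
(151 - 57)*(-110*5 + f(-8, 11)) = (151 - 57)*(-110*5 + 36) = 94*(-550 + 36) = 94*(-514) = -48316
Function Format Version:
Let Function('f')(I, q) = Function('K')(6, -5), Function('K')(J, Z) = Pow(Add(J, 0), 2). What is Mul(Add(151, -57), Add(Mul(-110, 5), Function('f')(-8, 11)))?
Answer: -48316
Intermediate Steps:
Function('K')(J, Z) = Pow(J, 2)
Function('f')(I, q) = 36 (Function('f')(I, q) = Pow(6, 2) = 36)
Mul(Add(151, -57), Add(Mul(-110, 5), Function('f')(-8, 11))) = Mul(Add(151, -57), Add(Mul(-110, 5), 36)) = Mul(94, Add(-550, 36)) = Mul(94, -514) = -48316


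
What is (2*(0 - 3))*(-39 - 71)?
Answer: 660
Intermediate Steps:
(2*(0 - 3))*(-39 - 71) = (2*(-3))*(-110) = -6*(-110) = 660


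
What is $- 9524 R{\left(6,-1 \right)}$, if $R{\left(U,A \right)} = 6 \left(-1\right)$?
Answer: $57144$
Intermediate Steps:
$R{\left(U,A \right)} = -6$
$- 9524 R{\left(6,-1 \right)} = \left(-9524\right) \left(-6\right) = 57144$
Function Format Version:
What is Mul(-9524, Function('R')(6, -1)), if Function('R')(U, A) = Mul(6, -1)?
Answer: 57144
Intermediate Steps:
Function('R')(U, A) = -6
Mul(-9524, Function('R')(6, -1)) = Mul(-9524, -6) = 57144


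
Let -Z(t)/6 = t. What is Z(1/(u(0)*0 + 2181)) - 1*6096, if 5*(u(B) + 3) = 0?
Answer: -4431794/727 ≈ -6096.0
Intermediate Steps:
u(B) = -3 (u(B) = -3 + (⅕)*0 = -3 + 0 = -3)
Z(t) = -6*t
Z(1/(u(0)*0 + 2181)) - 1*6096 = -6/(-3*0 + 2181) - 1*6096 = -6/(0 + 2181) - 6096 = -6/2181 - 6096 = -6*1/2181 - 6096 = -2/727 - 6096 = -4431794/727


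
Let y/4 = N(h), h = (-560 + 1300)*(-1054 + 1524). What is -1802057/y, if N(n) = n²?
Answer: -1802057/483859360000 ≈ -3.7243e-6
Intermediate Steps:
h = 347800 (h = 740*470 = 347800)
y = 483859360000 (y = 4*347800² = 4*120964840000 = 483859360000)
-1802057/y = -1802057/483859360000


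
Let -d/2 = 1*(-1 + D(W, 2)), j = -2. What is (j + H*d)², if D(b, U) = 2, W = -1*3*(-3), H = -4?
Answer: 36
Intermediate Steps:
W = 9 (W = -3*(-3) = 9)
d = -2 (d = -2*(-1 + 2) = -2 ≈ -2.0000)
(j + H*d)² = (-2 - 4*(-2))² = (-2 + 8)² = 6² = 36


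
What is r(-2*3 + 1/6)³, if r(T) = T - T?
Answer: 0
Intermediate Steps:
r(T) = 0
r(-2*3 + 1/6)³ = 0³ = 0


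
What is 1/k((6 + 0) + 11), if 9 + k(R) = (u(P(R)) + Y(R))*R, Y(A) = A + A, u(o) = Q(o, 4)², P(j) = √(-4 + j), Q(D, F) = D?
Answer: 1/790 ≈ 0.0012658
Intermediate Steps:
u(o) = o²
Y(A) = 2*A
k(R) = -9 + R*(-4 + 3*R) (k(R) = -9 + ((√(-4 + R))² + 2*R)*R = -9 + ((-4 + R) + 2*R)*R = -9 + (-4 + 3*R)*R = -9 + R*(-4 + 3*R))
1/k((6 + 0) + 11) = 1/(-9 - 4*((6 + 0) + 11) + 3*((6 + 0) + 11)²) = 1/(-9 - 4*(6 + 11) + 3*(6 + 11)²) = 1/(-9 - 4*17 + 3*17²) = 1/(-9 - 68 + 3*289) = 1/(-9 - 68 + 867) = 1/790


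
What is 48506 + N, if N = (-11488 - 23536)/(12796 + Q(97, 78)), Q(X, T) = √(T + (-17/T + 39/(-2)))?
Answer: 309730426494950/6385764751 + 35024*√88647/6385764751 ≈ 48503.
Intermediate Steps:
Q(X, T) = √(-39/2 + T - 17/T) (Q(X, T) = √(T + (-17/T + 39*(-½))) = √(T + (-17/T - 39/2)) = √(T + (-39/2 - 17/T)) = √(-39/2 + T - 17/T))
N = -35024/(12796 + √88647/39) (N = (-11488 - 23536)/(12796 + √(-78 - 68/78 + 4*78)/2) = -35024/(12796 + √(-78 - 68*1/78 + 312)/2) = -35024/(12796 + √(-78 - 34/39 + 312)/2) = -35024/(12796 + √(9092/39)/2) = -35024/(12796 + (2*√88647/39)/2) = -35024/(12796 + √88647/39) ≈ -2.7355)
48506 + N = 48506 + (-17478517056/6385764751 + 35024*√88647/6385764751) = 309730426494950/6385764751 + 35024*√88647/6385764751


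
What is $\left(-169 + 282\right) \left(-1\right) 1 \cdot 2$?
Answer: $-226$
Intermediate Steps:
$\left(-169 + 282\right) \left(-1\right) 1 \cdot 2 = 113 \left(\left(-1\right) 2\right) = 113 \left(-2\right) = -226$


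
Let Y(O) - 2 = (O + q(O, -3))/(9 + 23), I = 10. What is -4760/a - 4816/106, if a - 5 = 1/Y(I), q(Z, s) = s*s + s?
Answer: -1326416/1431 ≈ -926.92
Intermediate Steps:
q(Z, s) = s + s² (q(Z, s) = s² + s = s + s²)
Y(O) = 35/16 + O/32 (Y(O) = 2 + (O - 3*(1 - 3))/(9 + 23) = 2 + (O - 3*(-2))/32 = 2 + (O + 6)*(1/32) = 2 + (6 + O)*(1/32) = 2 + (3/16 + O/32) = 35/16 + O/32)
a = 27/5 (a = 5 + 1/(35/16 + (1/32)*10) = 5 + 1/(35/16 + 5/16) = 5 + 1/(5/2) = 5 + ⅖ = 27/5 ≈ 5.4000)
-4760/a - 4816/106 = -4760/27/5 - 4816/106 = -4760*5/27 - 4816*1/106 = -23800/27 - 2408/53 = -1326416/1431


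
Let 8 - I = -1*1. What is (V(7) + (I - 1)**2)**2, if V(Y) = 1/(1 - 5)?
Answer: 65025/16 ≈ 4064.1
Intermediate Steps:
I = 9 (I = 8 - (-1) = 8 - 1*(-1) = 8 + 1 = 9)
V(Y) = -1/4 (V(Y) = 1/(-4) = -1/4)
(V(7) + (I - 1)**2)**2 = (-1/4 + (9 - 1)**2)**2 = (-1/4 + 8**2)**2 = (-1/4 + 64)**2 = (255/4)**2 = 65025/16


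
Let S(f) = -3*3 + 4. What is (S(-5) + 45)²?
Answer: 1600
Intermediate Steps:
S(f) = -5 (S(f) = -9 + 4 = -5)
(S(-5) + 45)² = (-5 + 45)² = 40² = 1600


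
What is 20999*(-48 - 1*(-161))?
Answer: 2372887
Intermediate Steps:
20999*(-48 - 1*(-161)) = 20999*(-48 + 161) = 20999*113 = 2372887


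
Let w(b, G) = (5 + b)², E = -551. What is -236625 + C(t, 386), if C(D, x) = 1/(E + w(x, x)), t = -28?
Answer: -36045086249/152330 ≈ -2.3663e+5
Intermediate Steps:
C(D, x) = 1/(-551 + (5 + x)²)
-236625 + C(t, 386) = -236625 + 1/(-551 + (5 + 386)²) = -236625 + 1/(-551 + 391²) = -236625 + 1/(-551 + 152881) = -236625 + 1/152330 = -36045086249/152330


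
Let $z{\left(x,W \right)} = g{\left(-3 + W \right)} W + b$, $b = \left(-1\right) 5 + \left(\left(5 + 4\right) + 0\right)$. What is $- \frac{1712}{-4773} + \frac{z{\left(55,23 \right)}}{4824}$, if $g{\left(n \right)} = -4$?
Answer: $\frac{326611}{959373} \approx 0.34044$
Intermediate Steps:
$b = 4$ ($b = -5 + \left(9 + 0\right) = -5 + 9 = 4$)
$z{\left(x,W \right)} = 4 - 4 W$ ($z{\left(x,W \right)} = - 4 W + 4 = 4 - 4 W$)
$- \frac{1712}{-4773} + \frac{z{\left(55,23 \right)}}{4824} = - \frac{1712}{-4773} + \frac{4 - 92}{4824} = \left(-1712\right) \left(- \frac{1}{4773}\right) + \left(4 - 92\right) \frac{1}{4824} = \frac{1712}{4773} - \frac{11}{603} = \frac{326611}{959373}$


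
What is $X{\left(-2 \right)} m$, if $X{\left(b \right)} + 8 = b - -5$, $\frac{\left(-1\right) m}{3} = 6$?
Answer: $90$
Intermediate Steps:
$m = -18$ ($m = \left(-3\right) 6 = -18$)
$X{\left(b \right)} = -3 + b$ ($X{\left(b \right)} = -8 + \left(b - -5\right) = -8 + \left(b + 5\right) = -8 + \left(5 + b\right) = -3 + b$)
$X{\left(-2 \right)} m = \left(-3 - 2\right) \left(-18\right) = \left(-5\right) \left(-18\right) = 90$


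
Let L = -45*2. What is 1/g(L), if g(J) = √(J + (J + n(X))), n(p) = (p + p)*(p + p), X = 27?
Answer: √19/228 ≈ 0.019118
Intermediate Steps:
n(p) = 4*p² (n(p) = (2*p)*(2*p) = 4*p²)
L = -90
g(J) = √(2916 + 2*J) (g(J) = √(J + (J + 4*27²)) = √(J + (J + 4*729)) = √(J + (J + 2916)) = √(J + (2916 + J)) = √(2916 + 2*J))
1/g(L) = 1/(√(2916 + 2*(-90))) = 1/(√(2916 - 180)) = 1/(√2736) = 1/(12*√19) = √19/228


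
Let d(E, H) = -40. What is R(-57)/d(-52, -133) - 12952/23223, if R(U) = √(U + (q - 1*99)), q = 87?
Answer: -12952/23223 - I*√69/40 ≈ -0.55772 - 0.20767*I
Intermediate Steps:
R(U) = √(-12 + U) (R(U) = √(U + (87 - 1*99)) = √(U + (87 - 99)) = √(U - 12) = √(-12 + U))
R(-57)/d(-52, -133) - 12952/23223 = √(-12 - 57)/(-40) - 12952/23223 = √(-69)*(-1/40) - 12952*1/23223 = (I*√69)*(-1/40) - 12952/23223 = -I*√69/40 - 12952/23223 = -12952/23223 - I*√69/40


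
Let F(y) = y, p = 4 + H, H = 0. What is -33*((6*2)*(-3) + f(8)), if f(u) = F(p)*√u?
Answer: 1188 - 264*√2 ≈ 814.65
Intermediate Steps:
p = 4 (p = 4 + 0 = 4)
f(u) = 4*√u
-33*((6*2)*(-3) + f(8)) = -33*((6*2)*(-3) + 4*√8) = -33*(12*(-3) + 4*(2*√2)) = -33*(-36 + 8*√2) = 1188 - 264*√2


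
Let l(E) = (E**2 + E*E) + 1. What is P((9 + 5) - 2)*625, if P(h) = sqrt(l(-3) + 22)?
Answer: 625*sqrt(41) ≈ 4002.0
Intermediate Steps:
l(E) = 1 + 2*E**2 (l(E) = (E**2 + E**2) + 1 = 2*E**2 + 1 = 1 + 2*E**2)
P(h) = sqrt(41) (P(h) = sqrt((1 + 2*(-3)**2) + 22) = sqrt((1 + 2*9) + 22) = sqrt((1 + 18) + 22) = sqrt(19 + 22) = sqrt(41))
P((9 + 5) - 2)*625 = sqrt(41)*625 = 625*sqrt(41)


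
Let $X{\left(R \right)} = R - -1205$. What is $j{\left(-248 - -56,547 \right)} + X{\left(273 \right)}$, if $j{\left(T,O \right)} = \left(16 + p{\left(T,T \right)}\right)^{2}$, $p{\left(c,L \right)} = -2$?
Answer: $1674$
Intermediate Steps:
$X{\left(R \right)} = 1205 + R$ ($X{\left(R \right)} = R + 1205 = 1205 + R$)
$j{\left(T,O \right)} = 196$ ($j{\left(T,O \right)} = \left(16 - 2\right)^{2} = 14^{2} = 196$)
$j{\left(-248 - -56,547 \right)} + X{\left(273 \right)} = 196 + \left(1205 + 273\right) = 196 + 1478 = 1674$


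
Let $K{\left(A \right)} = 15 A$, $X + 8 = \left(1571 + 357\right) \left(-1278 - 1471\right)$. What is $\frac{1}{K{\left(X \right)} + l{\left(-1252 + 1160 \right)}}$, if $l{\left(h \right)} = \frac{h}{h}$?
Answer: $- \frac{1}{79501199} \approx -1.2578 \cdot 10^{-8}$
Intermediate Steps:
$X = -5300080$ ($X = -8 + \left(1571 + 357\right) \left(-1278 - 1471\right) = -8 + 1928 \left(-2749\right) = -8 - 5300072 = -5300080$)
$l{\left(h \right)} = 1$
$\frac{1}{K{\left(X \right)} + l{\left(-1252 + 1160 \right)}} = \frac{1}{15 \left(-5300080\right) + 1} = \frac{1}{-79501200 + 1} = \frac{1}{-79501199} = - \frac{1}{79501199}$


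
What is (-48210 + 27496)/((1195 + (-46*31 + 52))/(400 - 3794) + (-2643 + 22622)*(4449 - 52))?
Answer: -70303316/298154968401 ≈ -0.00023579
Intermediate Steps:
(-48210 + 27496)/((1195 + (-46*31 + 52))/(400 - 3794) + (-2643 + 22622)*(4449 - 52)) = -20714/((1195 + (-1426 + 52))/(-3394) + 19979*4397) = -20714/((1195 - 1374)*(-1/3394) + 87847663) = -20714/(-179*(-1/3394) + 87847663) = -20714/(179/3394 + 87847663) = -20714/298154968401/3394 = -20714*3394/298154968401 = -70303316/298154968401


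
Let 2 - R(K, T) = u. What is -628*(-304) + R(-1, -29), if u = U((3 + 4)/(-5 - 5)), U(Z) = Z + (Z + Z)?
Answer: 1909161/10 ≈ 1.9092e+5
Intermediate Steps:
U(Z) = 3*Z (U(Z) = Z + 2*Z = 3*Z)
u = -21/10 (u = 3*((3 + 4)/(-5 - 5)) = 3*(7/(-10)) = 3*(7*(-⅒)) = 3*(-7/10) = -21/10 ≈ -2.1000)
R(K, T) = 41/10 (R(K, T) = 2 - 1*(-21/10) = 2 + 21/10 = 41/10)
-628*(-304) + R(-1, -29) = -628*(-304) + 41/10 = 190912 + 41/10 = 1909161/10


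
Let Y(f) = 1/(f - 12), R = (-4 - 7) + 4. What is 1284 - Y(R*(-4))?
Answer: 20543/16 ≈ 1283.9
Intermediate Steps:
R = -7 (R = -11 + 4 = -7)
Y(f) = 1/(-12 + f)
1284 - Y(R*(-4)) = 1284 - 1/(-12 - 7*(-4)) = 1284 - 1/(-12 + 28) = 1284 - 1/16 = 20543/16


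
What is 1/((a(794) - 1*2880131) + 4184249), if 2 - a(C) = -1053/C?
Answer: 794/1035472333 ≈ 7.6680e-7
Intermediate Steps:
a(C) = 2 + 1053/C (a(C) = 2 - (-1053)/C = 2 + 1053/C)
1/((a(794) - 1*2880131) + 4184249) = 1/(((2 + 1053/794) - 1*2880131) + 4184249) = 1/(((2 + 1053*(1/794)) - 2880131) + 4184249) = 1/(((2 + 1053/794) - 2880131) + 4184249) = 1/((2641/794 - 2880131) + 4184249) = 1/(-2286821373/794 + 4184249) = 1/(1035472333/794) = 794/1035472333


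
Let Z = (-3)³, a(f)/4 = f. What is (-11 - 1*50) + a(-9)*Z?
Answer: 911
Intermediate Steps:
a(f) = 4*f
Z = -27
(-11 - 1*50) + a(-9)*Z = (-11 - 1*50) + (4*(-9))*(-27) = (-11 - 50) - 36*(-27) = -61 + 972 = 911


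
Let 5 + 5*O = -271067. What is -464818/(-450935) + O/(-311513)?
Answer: 169244020098/140472114655 ≈ 1.2048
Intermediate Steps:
O = -271072/5 (O = -1 + (⅕)*(-271067) = -1 - 271067/5 = -271072/5 ≈ -54214.)
-464818/(-450935) + O/(-311513) = -464818/(-450935) - 271072/5/(-311513) = -464818*(-1/450935) - 271072/5*(-1/311513) = 464818/450935 + 271072/1557565 = 169244020098/140472114655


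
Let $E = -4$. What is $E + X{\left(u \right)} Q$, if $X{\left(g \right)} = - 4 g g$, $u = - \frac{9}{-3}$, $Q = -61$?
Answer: $2192$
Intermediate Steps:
$u = 3$ ($u = \left(-9\right) \left(- \frac{1}{3}\right) = 3$)
$X{\left(g \right)} = - 4 g^{2}$
$E + X{\left(u \right)} Q = -4 + - 4 \cdot 3^{2} \left(-61\right) = -4 + \left(-4\right) 9 \left(-61\right) = -4 - -2196 = -4 + 2196 = 2192$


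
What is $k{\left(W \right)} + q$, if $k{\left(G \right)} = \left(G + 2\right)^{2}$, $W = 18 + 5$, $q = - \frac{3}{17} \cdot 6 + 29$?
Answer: $\frac{11100}{17} \approx 652.94$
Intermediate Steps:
$q = \frac{475}{17}$ ($q = \left(-3\right) \frac{1}{17} \cdot 6 + 29 = \left(- \frac{3}{17}\right) 6 + 29 = - \frac{18}{17} + 29 = \frac{475}{17} \approx 27.941$)
$W = 23$
$k{\left(G \right)} = \left(2 + G\right)^{2}$
$k{\left(W \right)} + q = \left(2 + 23\right)^{2} + \frac{475}{17} = 25^{2} + \frac{475}{17} = 625 + \frac{475}{17} = \frac{11100}{17}$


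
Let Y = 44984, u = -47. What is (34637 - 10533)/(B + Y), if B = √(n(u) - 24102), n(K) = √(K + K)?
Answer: 24104/(44984 + √(-24102 + I*√94)) ≈ 0.53583 - 0.0018492*I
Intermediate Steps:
n(K) = √2*√K (n(K) = √(2*K) = √2*√K)
B = √(-24102 + I*√94) (B = √(√2*√(-47) - 24102) = √(√2*(I*√47) - 24102) = √(I*√94 - 24102) = √(-24102 + I*√94) ≈ 0.031 + 155.25*I)
(34637 - 10533)/(B + Y) = (34637 - 10533)/(√(-24102 + I*√94) + 44984) = 24104/(44984 + √(-24102 + I*√94))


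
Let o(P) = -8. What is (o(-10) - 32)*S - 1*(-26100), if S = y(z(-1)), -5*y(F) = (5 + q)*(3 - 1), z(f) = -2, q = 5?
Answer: 26260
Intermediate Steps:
y(F) = -4 (y(F) = -(5 + 5)*(3 - 1)/5 = -2*2 = -⅕*20 = -4)
S = -4
(o(-10) - 32)*S - 1*(-26100) = (-8 - 32)*(-4) - 1*(-26100) = -40*(-4) + 26100 = 160 + 26100 = 26260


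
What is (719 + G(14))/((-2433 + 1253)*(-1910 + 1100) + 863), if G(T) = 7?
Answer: 726/956663 ≈ 0.00075889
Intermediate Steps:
(719 + G(14))/((-2433 + 1253)*(-1910 + 1100) + 863) = (719 + 7)/((-2433 + 1253)*(-1910 + 1100) + 863) = 726/(-1180*(-810) + 863) = 726/(955800 + 863) = 726/956663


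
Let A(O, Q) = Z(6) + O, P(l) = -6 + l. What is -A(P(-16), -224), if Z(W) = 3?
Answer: 19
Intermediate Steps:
A(O, Q) = 3 + O
-A(P(-16), -224) = -(3 + (-6 - 16)) = -(3 - 22) = -1*(-19) = 19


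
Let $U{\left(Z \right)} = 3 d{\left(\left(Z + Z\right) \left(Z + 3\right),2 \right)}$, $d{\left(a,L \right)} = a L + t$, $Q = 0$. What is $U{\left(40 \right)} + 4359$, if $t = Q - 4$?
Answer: $24987$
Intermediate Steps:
$t = -4$ ($t = 0 - 4 = -4$)
$d{\left(a,L \right)} = -4 + L a$ ($d{\left(a,L \right)} = a L - 4 = L a - 4 = -4 + L a$)
$U{\left(Z \right)} = -12 + 12 Z \left(3 + Z\right)$ ($U{\left(Z \right)} = 3 \left(-4 + 2 \left(Z + Z\right) \left(Z + 3\right)\right) = 3 \left(-4 + 2 \cdot 2 Z \left(3 + Z\right)\right) = 3 \left(-4 + 4 Z \left(3 + Z\right)\right) = -12 + 12 Z \left(3 + Z\right)$)
$U{\left(40 \right)} + 4359 = \left(-12 + 12 \cdot 40 \left(3 + 40\right)\right) + 4359 = \left(-12 + 12 \cdot 40 \cdot 43\right) + 4359 = \left(-12 + 20640\right) + 4359 = 20628 + 4359 = 24987$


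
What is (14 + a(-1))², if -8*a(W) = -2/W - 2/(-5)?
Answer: 18769/100 ≈ 187.69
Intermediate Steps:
a(W) = -1/20 + 1/(4*W) (a(W) = -(-2/W - 2/(-5))/8 = -(-2/W - 2*(-⅕))/8 = -(-2/W + ⅖)/8 = -(⅖ - 2/W)/8 = -1/20 + 1/(4*W))
(14 + a(-1))² = (14 + (1/20)*(5 - 1*(-1))/(-1))² = (14 + (1/20)*(-1)*(5 + 1))² = (14 + (1/20)*(-1)*6)² = (14 - 3/10)² = (137/10)² = 18769/100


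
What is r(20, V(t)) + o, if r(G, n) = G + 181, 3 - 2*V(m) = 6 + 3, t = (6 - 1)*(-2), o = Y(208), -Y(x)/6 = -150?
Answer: 1101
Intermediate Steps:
Y(x) = 900 (Y(x) = -6*(-150) = 900)
o = 900
t = -10 (t = 5*(-2) = -10)
V(m) = -3 (V(m) = 3/2 - (6 + 3)/2 = 3/2 - ½*9 = 3/2 - 9/2 = -3)
r(G, n) = 181 + G
r(20, V(t)) + o = (181 + 20) + 900 = 201 + 900 = 1101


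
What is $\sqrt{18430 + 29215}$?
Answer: $\sqrt{47645} \approx 218.28$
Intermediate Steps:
$\sqrt{18430 + 29215} = \sqrt{47645}$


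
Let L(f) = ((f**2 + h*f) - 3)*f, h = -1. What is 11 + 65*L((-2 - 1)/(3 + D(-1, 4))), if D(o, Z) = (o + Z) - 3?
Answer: 76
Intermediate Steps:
D(o, Z) = -3 + Z + o (D(o, Z) = (Z + o) - 3 = -3 + Z + o)
L(f) = f*(-3 + f**2 - f) (L(f) = ((f**2 - f) - 3)*f = (-3 + f**2 - f)*f = f*(-3 + f**2 - f))
11 + 65*L((-2 - 1)/(3 + D(-1, 4))) = 11 + 65*(((-2 - 1)/(3 + (-3 + 4 - 1)))*(-3 + ((-2 - 1)/(3 + (-3 + 4 - 1)))**2 - (-2 - 1)/(3 + (-3 + 4 - 1)))) = 11 + 65*((-3/(3 + 0))*(-3 + (-3/(3 + 0))**2 - (-3)/(3 + 0))) = 11 + 65*((-3/3)*(-3 + (-3/3)**2 - (-3)/3)) = 11 + 65*((-3*1/3)*(-3 + (-3*1/3)**2 - (-3)/3)) = 11 + 65*(-(-3 + (-1)**2 - 1*(-1))) = 11 + 65*(-(-3 + 1 + 1)) = 11 + 65*(-1*(-1)) = 11 + 65*1 = 11 + 65 = 76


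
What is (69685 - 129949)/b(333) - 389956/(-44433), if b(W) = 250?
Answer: -1290110656/5554125 ≈ -232.28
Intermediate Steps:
(69685 - 129949)/b(333) - 389956/(-44433) = (69685 - 129949)/250 - 389956/(-44433) = -60264*1/250 - 389956*(-1/44433) = -30132/125 + 389956/44433 = -1290110656/5554125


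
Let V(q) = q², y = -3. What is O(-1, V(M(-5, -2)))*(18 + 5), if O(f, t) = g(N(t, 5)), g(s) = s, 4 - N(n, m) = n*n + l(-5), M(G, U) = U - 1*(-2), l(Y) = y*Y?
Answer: -253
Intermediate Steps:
l(Y) = -3*Y
M(G, U) = 2 + U (M(G, U) = U + 2 = 2 + U)
N(n, m) = -11 - n² (N(n, m) = 4 - (n*n - 3*(-5)) = 4 - (n² + 15) = 4 - (15 + n²) = 4 + (-15 - n²) = -11 - n²)
O(f, t) = -11 - t²
O(-1, V(M(-5, -2)))*(18 + 5) = (-11 - ((2 - 2)²)²)*(18 + 5) = (-11 - (0²)²)*23 = (-11 - 1*0²)*23 = (-11 - 1*0)*23 = (-11 + 0)*23 = -11*23 = -253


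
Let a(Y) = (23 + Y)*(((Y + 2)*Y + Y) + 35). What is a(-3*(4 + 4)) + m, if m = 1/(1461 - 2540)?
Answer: -581582/1079 ≈ -539.00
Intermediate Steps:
a(Y) = (23 + Y)*(35 + Y + Y*(2 + Y)) (a(Y) = (23 + Y)*(((2 + Y)*Y + Y) + 35) = (23 + Y)*((Y*(2 + Y) + Y) + 35) = (23 + Y)*((Y + Y*(2 + Y)) + 35) = (23 + Y)*(35 + Y + Y*(2 + Y)))
m = -1/1079 (m = 1/(-1079) = -1/1079 ≈ -0.00092678)
a(-3*(4 + 4)) + m = (805 + (-3*(4 + 4))³ + 26*(-3*(4 + 4))² + 104*(-3*(4 + 4))) - 1/1079 = (805 + (-3*8)³ + 26*(-3*8)² + 104*(-3*8)) - 1/1079 = (805 + (-24)³ + 26*(-24)² + 104*(-24)) - 1/1079 = (805 - 13824 + 26*576 - 2496) - 1/1079 = (805 - 13824 + 14976 - 2496) - 1/1079 = -539 - 1/1079 = -581582/1079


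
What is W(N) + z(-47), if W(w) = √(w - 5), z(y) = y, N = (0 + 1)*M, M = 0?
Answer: -47 + I*√5 ≈ -47.0 + 2.2361*I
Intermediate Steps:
N = 0 (N = (0 + 1)*0 = 1*0 = 0)
W(w) = √(-5 + w)
W(N) + z(-47) = √(-5 + 0) - 47 = √(-5) - 47 = I*√5 - 47 = -47 + I*√5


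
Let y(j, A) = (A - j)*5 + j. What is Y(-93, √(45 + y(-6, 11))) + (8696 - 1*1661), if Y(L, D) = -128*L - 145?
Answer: 18794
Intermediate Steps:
y(j, A) = -4*j + 5*A (y(j, A) = (-5*j + 5*A) + j = -4*j + 5*A)
Y(L, D) = -145 - 128*L
Y(-93, √(45 + y(-6, 11))) + (8696 - 1*1661) = (-145 - 128*(-93)) + (8696 - 1*1661) = (-145 + 11904) + (8696 - 1661) = 11759 + 7035 = 18794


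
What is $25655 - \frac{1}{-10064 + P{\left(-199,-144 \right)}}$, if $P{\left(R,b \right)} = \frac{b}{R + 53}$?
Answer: $\frac{18846163073}{734600} \approx 25655.0$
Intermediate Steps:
$P{\left(R,b \right)} = \frac{b}{53 + R}$
$25655 - \frac{1}{-10064 + P{\left(-199,-144 \right)}} = 25655 - \frac{1}{-10064 - \frac{144}{53 - 199}} = 25655 - \frac{1}{-10064 - \frac{144}{-146}} = 25655 - \frac{1}{-10064 - - \frac{72}{73}} = 25655 - \frac{1}{-10064 + \frac{72}{73}} = 25655 - \frac{1}{- \frac{734600}{73}} = 25655 - - \frac{73}{734600} = 25655 + \frac{73}{734600} = \frac{18846163073}{734600}$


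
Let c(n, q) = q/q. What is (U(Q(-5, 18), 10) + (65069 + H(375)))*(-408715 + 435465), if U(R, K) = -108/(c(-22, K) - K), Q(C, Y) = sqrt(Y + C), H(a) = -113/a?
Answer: 5222726068/3 ≈ 1.7409e+9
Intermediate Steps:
Q(C, Y) = sqrt(C + Y)
c(n, q) = 1
U(R, K) = -108/(1 - K)
(U(Q(-5, 18), 10) + (65069 + H(375)))*(-408715 + 435465) = (108/(-1 + 10) + (65069 - 113/375))*(-408715 + 435465) = (108/9 + (65069 - 113*1/375))*26750 = (108*(1/9) + (65069 - 113/375))*26750 = (12 + 24400762/375)*26750 = (24405262/375)*26750 = 5222726068/3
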